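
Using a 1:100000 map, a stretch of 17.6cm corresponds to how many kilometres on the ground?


Real distance = map distance × scale
= 17.6cm × 100000
= 1760000 cm = 17600.0 m
= 17.600 km

17.600 km


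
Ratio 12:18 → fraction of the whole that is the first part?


Total parts = 12 + 18 = 30
First part: 12/30 = 2/5
= 2/5

2/5


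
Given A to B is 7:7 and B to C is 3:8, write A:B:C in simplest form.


Match B: multiply A:B by 3 → 21:21
Multiply B:C by 7 → 21:56
Combined: 21:21:56
GCD = 7
= 3:3:8

3:3:8


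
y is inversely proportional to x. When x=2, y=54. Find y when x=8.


Inverse proportion: x × y = constant
k = 2 × 54 = 108
y₂ = k / 8 = 108 / 8
= 13.50

13.50


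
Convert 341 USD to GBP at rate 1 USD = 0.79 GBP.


Amount × rate = 341 × 0.79
= 269.39 GBP

269.39 GBP


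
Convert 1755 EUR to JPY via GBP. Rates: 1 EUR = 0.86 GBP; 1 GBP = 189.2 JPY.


Step 1: 1755 EUR × 0.86 = 1509.30 GBP
Step 2: 1509.30 GBP × 189.2 = 285559.56 JPY
Implied rate EUR→JPY = 0.86 × 189.2 = 162.7120
= 285559.56 JPY

285559.56 JPY


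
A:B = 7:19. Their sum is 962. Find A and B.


Let A = 7k, B = 19k.
7k + 19k = 962
26k = 962 → k = 962/26 = 37
A = 7×37 = 259, B = 19×37 = 703
= A = 259, B = 703

A = 259, B = 703


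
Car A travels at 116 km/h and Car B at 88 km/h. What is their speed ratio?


Ratio = 116:88
GCD = 4
Simplified = 29:22
Time ratio (same distance) = 22:29
Speed ratio = 29:22

29:22


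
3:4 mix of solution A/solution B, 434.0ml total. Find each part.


Total parts = 3 + 4 = 7
solution A: 434.0 × 3/7 = 186.0ml
solution B: 434.0 × 4/7 = 248.0ml
= 186.0ml and 248.0ml

186.0ml and 248.0ml


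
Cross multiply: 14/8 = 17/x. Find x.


Cross multiply: 14 × x = 8 × 17
14x = 136
x = 136 / 14
= 9.71

9.71


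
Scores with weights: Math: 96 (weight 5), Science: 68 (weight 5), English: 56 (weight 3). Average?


Numerator = 96×5 + 68×5 + 56×3
= 480 + 340 + 168
= 988
Total weight = 13
Weighted avg = 988/13
= 76.00

76.00


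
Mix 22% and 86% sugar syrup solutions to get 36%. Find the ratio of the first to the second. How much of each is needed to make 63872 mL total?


Let x parts of 22% mix with y parts of 86%.
22x + 86y = 36(x + y)
22x + 86y = 36x + 36y
x(22 - 36) = y(36 - 86)
x/y = (86 - 36)/(36 - 22) = 50/14
Simplify: 25:7
Total parts = 32; one part = 63872/32 = 1996.00 mL
22% solution: 25×1996.00 = 49900.00 mL
86% solution: 7×1996.00 = 13972.00 mL
= ratio 25:7; 49900.00 mL and 13972.00 mL

ratio 25:7; 49900.00 mL and 13972.00 mL


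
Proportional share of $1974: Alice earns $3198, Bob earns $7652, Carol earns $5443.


Total income = 3198 + 7652 + 5443 = $16293
Alice: $1974 × 3198/16293 = $387.46
Bob: $1974 × 7652/16293 = $927.09
Carol: $1974 × 5443/16293 = $659.45
= Alice: $387.46, Bob: $927.09, Carol: $659.45

Alice: $387.46, Bob: $927.09, Carol: $659.45


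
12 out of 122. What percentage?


Percentage = (part / whole) × 100
= (12 / 122) × 100
≈ 9.84%

9.84%


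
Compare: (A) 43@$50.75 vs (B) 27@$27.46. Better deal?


Deal A: $50.75/43 = $1.1802/unit
Deal B: $27.46/27 = $1.0170/unit
B is cheaper per unit
= Deal B

Deal B


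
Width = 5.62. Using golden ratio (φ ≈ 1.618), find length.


φ = (1 + √5) / 2 ≈ 1.618
Length = width × φ = 5.62 × 1.618 = 9.09316
≈ 9.09

9.09


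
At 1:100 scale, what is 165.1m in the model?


Model size = real / scale
= 165.1 / 100
= 1.6510 m

1.6510 m


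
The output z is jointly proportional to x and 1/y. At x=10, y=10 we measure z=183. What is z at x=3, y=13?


z = k·x/y
Solve for k using the known point: k = z·y/x = 183×10/10 = 1830/10 = 183.0000
Now evaluate at x=3, y=13:
z = k × 3 / 13 = (1830 × 3) / (10 × 13) = 5490/130
≈ 42.2308

42.2308


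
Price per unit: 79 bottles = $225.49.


Unit rate = total / quantity
= 225.49 / 79
= $2.85 per unit

$2.85 per unit


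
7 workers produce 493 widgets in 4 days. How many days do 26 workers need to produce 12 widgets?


Days ∝ work / workers, so d₂ = d₁ × (m₁/m₂) × (w₂/w₁)
Workers factor (inverse): 7/26 ≈ 0.2692
Work factor (direct): 12/493 ≈ 0.0243
d₂ = 4 × 7/26 × 12/493 = (4 × 7 × 12) / (26 × 493) = 336/12818
≈ 0.03 days

0.03 days


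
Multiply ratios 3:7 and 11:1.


Compound ratio = (3×11) : (7×1)
= 33:7
GCD = 1
= 33:7

33:7


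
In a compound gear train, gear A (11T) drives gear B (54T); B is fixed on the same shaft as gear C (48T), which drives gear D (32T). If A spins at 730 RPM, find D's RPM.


Stage 1: RPM_B = RPM_A × t_A/t_B = 730 × 11/54 = 8030/54 ≈ 148.70
B and C share a shaft → RPM_C = RPM_B
Stage 2: RPM_D = RPM_C × t_C/t_D = RPM_A × (t_A×t_C)/(t_B×t_D)
Overall ratio = (11×48)/(54×32) = 528/1728
RPM_D = 730 × 528/1728 = 385440/1728
≈ 223.06 RPM

223.06 RPM


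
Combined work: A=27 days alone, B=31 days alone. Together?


Rate of A = 1/27 per day
Rate of B = 1/31 per day
Combined rate = 1/27 + 1/31 = 58/837 ≈ 0.0693 per day
Days = 1 / combined rate = 837/58
≈ 14.43 days

14.43 days


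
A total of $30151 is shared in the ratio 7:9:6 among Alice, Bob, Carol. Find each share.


Total parts = 7 + 9 + 6 = 22
Alice: 30151 × 7/22 = 9593.50
Bob: 30151 × 9/22 = 12334.50
Carol: 30151 × 6/22 = 8223.00
= Alice: $9593.50, Bob: $12334.50, Carol: $8223.00

Alice: $9593.50, Bob: $12334.50, Carol: $8223.00


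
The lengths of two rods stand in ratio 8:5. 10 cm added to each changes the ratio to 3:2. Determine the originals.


Let A = 8k, B = 5k.
(8k + 10) / (5k + 10) = 3/2
Cross-multiply: 2(8k + 10) = 3(5k + 10)
16k + 20 = 15k + 30
16k - 15k = 30 - 20
1k = 10
k = 10/1 = 10
A = 8×10 = 80, B = 5×10 = 50
= A = 80, B = 50

A = 80, B = 50


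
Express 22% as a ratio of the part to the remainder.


22% means 22 parts out of 100; remainder = 78
Part : remainder = 22:78
GCD = 2
= 11:39

11:39


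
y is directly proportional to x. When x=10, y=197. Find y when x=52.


Direct proportion: y/x = constant
k = 197/10 = 19.7000
y₂ = k × 52 = 197 × 52 / 10 = 10244/10
= 1024.40

1024.40


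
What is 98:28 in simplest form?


GCD(98, 28) = 14
98/14 : 28/14
= 7:2

7:2


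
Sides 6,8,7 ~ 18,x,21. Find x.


Scale factor = 18/6 = 3
Missing side = 8 × 3
= 24.0

24.0


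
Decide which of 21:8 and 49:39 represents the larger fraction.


21/8 = 2.6250
49/39 = 1.2564
2.6250 > 1.2564, so 21:8 is greater
= 21:8

21:8


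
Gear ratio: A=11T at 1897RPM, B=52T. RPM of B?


Gear ratio = 11:52 = 11:52
RPM_B = RPM_A × (teeth_A / teeth_B)
= 1897 × (11/52)
= 401.3 RPM

401.3 RPM


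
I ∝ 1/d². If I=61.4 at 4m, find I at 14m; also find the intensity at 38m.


I₁d₁² = I₂d₂²
I at 14m = 61.4 × (4/14)² = 61.4 × 16/196 = 982.4/196 ≈ 5.0122
I at 38m = 61.4 × (4/38)² = 61.4 × 16/1444 = 982.4/1444 ≈ 0.6803
= 5.0122 and 0.6803

5.0122 and 0.6803


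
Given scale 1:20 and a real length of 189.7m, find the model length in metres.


Model size = real / scale
= 189.7 / 20
= 9.4850 m

9.4850 m


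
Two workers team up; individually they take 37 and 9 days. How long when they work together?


Rate of A = 1/37 per day
Rate of B = 1/9 per day
Combined rate = 1/37 + 1/9 = 46/333 ≈ 0.1381 per day
Days = 1 / combined rate = 333/46
≈ 7.24 days

7.24 days


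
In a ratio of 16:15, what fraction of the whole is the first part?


Total parts = 16 + 15 = 31
First part: 16/31 = 16/31
= 16/31

16/31


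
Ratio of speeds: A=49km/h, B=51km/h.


Ratio = 49:51
GCD = 1
Simplified = 49:51
Time ratio (same distance) = 51:49
Speed ratio = 49:51

49:51


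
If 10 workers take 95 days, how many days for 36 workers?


Inverse proportion: x × y = constant
k = 10 × 95 = 950
y₂ = k / 36 = 950 / 36
= 26.39

26.39


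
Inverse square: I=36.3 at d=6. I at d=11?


I₁d₁² = I₂d₂²
I₂ = I₁ × (d₁/d₂)²
= 36.3 × (6/11)²
= 36.3 × 36/121
= 1306.8/121
= 10.8000

10.8000


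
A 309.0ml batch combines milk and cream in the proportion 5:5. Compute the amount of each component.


Total parts = 5 + 5 = 10
milk: 309.0 × 5/10 = 154.5ml
cream: 309.0 × 5/10 = 154.5ml
= 154.5ml and 154.5ml

154.5ml and 154.5ml


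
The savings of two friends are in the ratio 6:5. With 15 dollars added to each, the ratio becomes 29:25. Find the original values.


Let A = 6k, B = 5k.
(6k + 15) / (5k + 15) = 29/25
Cross-multiply: 25(6k + 15) = 29(5k + 15)
150k + 375 = 145k + 435
150k - 145k = 435 - 375
5k = 60
k = 60/5 = 12
A = 6×12 = 72, B = 5×12 = 60
= A = 72, B = 60

A = 72, B = 60


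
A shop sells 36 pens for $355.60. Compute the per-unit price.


Unit rate = total / quantity
= 355.60 / 36
= $9.88 per unit

$9.88 per unit


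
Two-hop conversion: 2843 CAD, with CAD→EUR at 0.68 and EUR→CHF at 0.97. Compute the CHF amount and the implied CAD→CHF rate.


Step 1: 2843 CAD × 0.68 = 1933.24 EUR
Step 2: 1933.24 EUR × 0.97 = 1875.24 CHF
Implied rate CAD→CHF = 0.68 × 0.97 = 0.6596
= 1875.24 CHF; implied rate 0.6596 CHF/CAD

1875.24 CHF; implied rate 0.6596 CHF/CAD


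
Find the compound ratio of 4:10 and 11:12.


Compound ratio = (4×11) : (10×12)
= 44:120
GCD = 4
= 11:30

11:30


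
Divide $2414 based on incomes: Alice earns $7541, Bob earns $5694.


Total income = 7541 + 5694 = $13235
Alice: $2414 × 7541/13235 = $1375.44
Bob: $2414 × 5694/13235 = $1038.56
= Alice: $1375.44, Bob: $1038.56

Alice: $1375.44, Bob: $1038.56


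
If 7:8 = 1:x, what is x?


Cross multiply: 7 × x = 8 × 1
7x = 8
x = 8 / 7
= 1.14

1.14


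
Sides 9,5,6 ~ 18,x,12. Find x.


Scale factor = 18/9 = 2
Missing side = 5 × 2
= 10.0

10.0


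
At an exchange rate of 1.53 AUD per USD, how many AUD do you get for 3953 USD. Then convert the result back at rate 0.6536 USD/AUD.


Amount × rate = 3953 × 1.53 = 6048.09 AUD
Round-trip: 6048.09 × 0.6536 = 3953.03 USD
= 6048.09 AUD, then 3953.03 USD

6048.09 AUD, then 3953.03 USD


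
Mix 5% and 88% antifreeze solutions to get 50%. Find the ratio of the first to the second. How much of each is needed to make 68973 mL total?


Let x parts of 5% mix with y parts of 88%.
5x + 88y = 50(x + y)
5x + 88y = 50x + 50y
x(5 - 50) = y(50 - 88)
x/y = (88 - 50)/(50 - 5) = 38/45
Simplify: 38:45
Total parts = 83; one part = 68973/83 = 831.00 mL
5% solution: 38×831.00 = 31578.00 mL
88% solution: 45×831.00 = 37395.00 mL
= ratio 38:45; 31578.00 mL and 37395.00 mL

ratio 38:45; 31578.00 mL and 37395.00 mL


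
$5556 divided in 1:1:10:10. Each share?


Total parts = 1 + 1 + 10 + 10 = 22
Part 1: 5556 × 1/22 = 252.55
Part 2: 5556 × 1/22 = 252.55
Part 3: 5556 × 10/22 = 2525.45
Part 4: 5556 × 10/22 = 2525.45
= Part 1: $252.55, Part 2: $252.55, Part 3: $2525.45, Part 4: $2525.45

Part 1: $252.55, Part 2: $252.55, Part 3: $2525.45, Part 4: $2525.45


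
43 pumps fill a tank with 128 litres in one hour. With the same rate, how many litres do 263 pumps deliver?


Direct proportion: y/x = constant
k = 128/43 ≈ 2.9767
y₂ = k × 263 = 128 × 263 / 43 = 33664/43
≈ 782.88

782.88


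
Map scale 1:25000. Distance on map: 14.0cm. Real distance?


Real distance = map distance × scale
= 14.0cm × 25000
= 350000 cm = 3500.0 m
= 3.500 km

3.500 km


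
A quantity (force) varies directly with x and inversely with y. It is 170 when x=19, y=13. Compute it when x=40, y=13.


z = k·x/y
Solve for k using the known point: k = z·y/x = 170×13/19 = 2210/19 ≈ 116.3158
Now evaluate at x=40, y=13:
z = k × 40 / 13 = (2210 × 40) / (19 × 13) = 88400/247
≈ 357.8947

357.8947


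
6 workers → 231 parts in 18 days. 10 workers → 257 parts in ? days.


Days ∝ work / workers, so d₂ = d₁ × (m₁/m₂) × (w₂/w₁)
Workers factor (inverse): 6/10 = 0.6000
Work factor (direct): 257/231 ≈ 1.1126
d₂ = 18 × 6/10 × 257/231 = (18 × 6 × 257) / (10 × 231) = 27756/2310
≈ 12.02 days

12.02 days


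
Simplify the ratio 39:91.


GCD(39, 91) = 13
39/13 : 91/13
= 3:7

3:7


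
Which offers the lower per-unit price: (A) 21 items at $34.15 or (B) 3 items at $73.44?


Deal A: $34.15/21 = $1.6262/unit
Deal B: $73.44/3 = $24.4800/unit
A is cheaper per unit
= Deal A

Deal A


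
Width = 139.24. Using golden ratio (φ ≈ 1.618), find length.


φ = (1 + √5) / 2 ≈ 1.618
Length = width × φ = 139.24 × 1.618 = 225.29032
≈ 225.29

225.29


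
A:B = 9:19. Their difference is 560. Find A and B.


Let A = 9k, B = 19k.
19k - 9k = 560
10k = 560 → k = 560/10 = 56
A = 9×56 = 504, B = 19×56 = 1064
= A = 504, B = 1064

A = 504, B = 1064


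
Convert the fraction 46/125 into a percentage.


Percentage = (part / whole) × 100
= (46 / 125) × 100
= 36.80%

36.80%


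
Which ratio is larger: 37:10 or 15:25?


37/10 = 3.7000
15/25 = 0.6000
3.7000 > 0.6000, so 37:10 is greater
= 37:10

37:10


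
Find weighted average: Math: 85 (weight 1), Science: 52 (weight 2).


Numerator = 85×1 + 52×2
= 85 + 104
= 189
Total weight = 3
Weighted avg = 189/3
= 63.00

63.00


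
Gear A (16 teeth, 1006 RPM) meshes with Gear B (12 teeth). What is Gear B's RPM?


Gear ratio = 16:12 = 4:3
RPM_B = RPM_A × (teeth_A / teeth_B)
= 1006 × (16/12)
= 1341.3 RPM

1341.3 RPM


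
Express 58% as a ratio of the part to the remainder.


58% means 58 parts out of 100; remainder = 42
Part : remainder = 58:42
GCD = 2
= 29:21

29:21


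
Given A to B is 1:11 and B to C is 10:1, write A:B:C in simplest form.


Match B: multiply A:B by 10 → 10:110
Multiply B:C by 11 → 110:11
Combined: 10:110:11
GCD = 1
= 10:110:11

10:110:11


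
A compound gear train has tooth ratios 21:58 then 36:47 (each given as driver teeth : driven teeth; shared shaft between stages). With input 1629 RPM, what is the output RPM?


Stage 1: RPM_B = RPM_A × t_A/t_B = 1629 × 21/58 = 34209/58 ≈ 589.81
B and C share a shaft → RPM_C = RPM_B
Stage 2: RPM_D = RPM_C × t_C/t_D = RPM_A × (t_A×t_C)/(t_B×t_D)
Overall ratio = (21×36)/(58×47) = 756/2726
RPM_D = 1629 × 756/2726 = 1231524/2726
≈ 451.77 RPM

451.77 RPM


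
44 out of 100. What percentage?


Percentage = (part / whole) × 100
= (44 / 100) × 100
= 44.00%

44.00%


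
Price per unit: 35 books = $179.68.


Unit rate = total / quantity
= 179.68 / 35
= $5.13 per unit

$5.13 per unit


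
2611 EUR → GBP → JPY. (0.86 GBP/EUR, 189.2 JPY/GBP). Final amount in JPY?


Step 1: 2611 EUR × 0.86 = 2245.46 GBP
Step 2: 2245.46 GBP × 189.2 = 424841.03 JPY
Implied rate EUR→JPY = 0.86 × 189.2 = 162.7120
= 424841.03 JPY

424841.03 JPY


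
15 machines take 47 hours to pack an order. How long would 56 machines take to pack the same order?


Inverse proportion: x × y = constant
k = 15 × 47 = 705
y₂ = k / 56 = 705 / 56
= 12.59

12.59


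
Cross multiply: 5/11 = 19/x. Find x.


Cross multiply: 5 × x = 11 × 19
5x = 209
x = 209 / 5
= 41.80

41.80


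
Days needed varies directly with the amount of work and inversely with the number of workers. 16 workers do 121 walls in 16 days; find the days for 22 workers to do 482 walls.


Days ∝ work / workers, so d₂ = d₁ × (m₁/m₂) × (w₂/w₁)
Workers factor (inverse): 16/22 ≈ 0.7273
Work factor (direct): 482/121 ≈ 3.9835
d₂ = 16 × 16/22 × 482/121 = (16 × 16 × 482) / (22 × 121) = 123392/2662
≈ 46.35 days

46.35 days


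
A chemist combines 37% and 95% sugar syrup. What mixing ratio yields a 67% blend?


Let x parts of 37% mix with y parts of 95%.
37x + 95y = 67(x + y)
37x + 95y = 67x + 67y
x(37 - 67) = y(67 - 95)
x/y = (95 - 67)/(67 - 37) = 28/30
Simplify: 14:15
= 14:15

14:15


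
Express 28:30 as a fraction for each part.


Total parts = 28 + 30 = 58
First part: 28/58 = 14/29
Second part: 30/58 = 15/29
= 14/29 and 15/29

14/29 and 15/29


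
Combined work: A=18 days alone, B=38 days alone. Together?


Rate of A = 1/18 per day
Rate of B = 1/38 per day
Combined rate = 1/18 + 1/38 = 56/684 ≈ 0.0819 per day
Days = 1 / combined rate = 684/56
≈ 12.21 days

12.21 days


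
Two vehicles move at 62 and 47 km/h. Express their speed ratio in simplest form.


Ratio = 62:47
GCD = 1
Simplified = 62:47
Time ratio (same distance) = 47:62
Speed ratio = 62:47

62:47


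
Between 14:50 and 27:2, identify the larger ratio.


14/50 = 0.2800
27/2 = 13.5000
0.2800 < 13.5000, so 14:50 is less
= 27:2

27:2


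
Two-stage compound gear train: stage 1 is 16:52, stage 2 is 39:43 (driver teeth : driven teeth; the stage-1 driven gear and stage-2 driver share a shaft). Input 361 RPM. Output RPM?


Stage 1: RPM_B = RPM_A × t_A/t_B = 361 × 16/52 = 5776/52 ≈ 111.08
B and C share a shaft → RPM_C = RPM_B
Stage 2: RPM_D = RPM_C × t_C/t_D = RPM_A × (t_A×t_C)/(t_B×t_D)
Overall ratio = (16×39)/(52×43) = 624/2236
RPM_D = 361 × 624/2236 = 225264/2236
≈ 100.74 RPM

100.74 RPM


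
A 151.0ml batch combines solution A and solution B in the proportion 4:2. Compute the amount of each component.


Total parts = 4 + 2 = 6
solution A: 151.0 × 4/6 = 100.7ml
solution B: 151.0 × 2/6 = 50.3ml
= 100.7ml and 50.3ml

100.7ml and 50.3ml


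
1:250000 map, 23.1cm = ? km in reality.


Real distance = map distance × scale
= 23.1cm × 250000
= 5775000 cm = 57750.0 m
= 57.750 km

57.750 km


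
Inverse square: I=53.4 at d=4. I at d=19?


I₁d₁² = I₂d₂²
I₂ = I₁ × (d₁/d₂)²
= 53.4 × (4/19)²
= 53.4 × 16/361
= 854.4/361
≈ 2.3668

2.3668


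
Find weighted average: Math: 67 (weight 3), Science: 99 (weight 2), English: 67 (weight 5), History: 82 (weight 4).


Numerator = 67×3 + 99×2 + 67×5 + 82×4
= 201 + 198 + 335 + 328
= 1062
Total weight = 14
Weighted avg = 1062/14
= 75.86

75.86


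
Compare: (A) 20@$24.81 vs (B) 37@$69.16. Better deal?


Deal A: $24.81/20 = $1.2405/unit
Deal B: $69.16/37 = $1.8692/unit
A is cheaper per unit
= Deal A

Deal A


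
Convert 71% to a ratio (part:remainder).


71% means 71 parts out of 100; remainder = 29
Part : remainder = 71:29
GCD = 1
= 71:29

71:29


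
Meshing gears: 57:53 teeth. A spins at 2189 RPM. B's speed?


Gear ratio = 57:53 = 57:53
RPM_B = RPM_A × (teeth_A / teeth_B)
= 2189 × (57/53)
= 2354.2 RPM

2354.2 RPM


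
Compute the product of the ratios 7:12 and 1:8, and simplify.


Compound ratio = (7×1) : (12×8)
= 7:96
GCD = 1
= 7:96

7:96


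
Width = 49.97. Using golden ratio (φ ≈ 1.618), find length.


φ = (1 + √5) / 2 ≈ 1.618
Length = width × φ = 49.97 × 1.618 = 80.85146
≈ 80.85

80.85


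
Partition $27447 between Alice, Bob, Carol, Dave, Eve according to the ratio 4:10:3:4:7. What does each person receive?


Total parts = 4 + 10 + 3 + 4 + 7 = 28
Alice: 27447 × 4/28 = 3921.00
Bob: 27447 × 10/28 = 9802.50
Carol: 27447 × 3/28 = 2940.75
Dave: 27447 × 4/28 = 3921.00
Eve: 27447 × 7/28 = 6861.75
= Alice: $3921.00, Bob: $9802.50, Carol: $2940.75, Dave: $3921.00, Eve: $6861.75

Alice: $3921.00, Bob: $9802.50, Carol: $2940.75, Dave: $3921.00, Eve: $6861.75


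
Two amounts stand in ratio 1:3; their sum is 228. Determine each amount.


Let A = 1k, B = 3k.
1k + 3k = 228
4k = 228 → k = 228/4 = 57
A = 1×57 = 57, B = 3×57 = 171
= A = 57, B = 171

A = 57, B = 171


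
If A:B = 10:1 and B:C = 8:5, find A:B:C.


Match B: multiply A:B by 8 → 80:8
Multiply B:C by 1 → 8:5
Combined: 80:8:5
GCD = 1
= 80:8:5

80:8:5


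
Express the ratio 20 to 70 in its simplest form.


GCD(20, 70) = 10
20/10 : 70/10
= 2:7

2:7


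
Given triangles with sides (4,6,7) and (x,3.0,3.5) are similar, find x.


Scale factor = 3.0/6 = 0.5
Missing side = 4 × 0.5
= 2.0

2.0


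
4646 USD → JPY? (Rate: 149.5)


Amount × rate = 4646 × 149.5
= 694577.00 JPY

694577.00 JPY


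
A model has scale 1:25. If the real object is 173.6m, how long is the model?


Model size = real / scale
= 173.6 / 25
= 6.9440 m

6.9440 m


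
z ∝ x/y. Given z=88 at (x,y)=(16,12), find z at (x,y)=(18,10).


z = k·x/y
Solve for k using the known point: k = z·y/x = 88×12/16 = 1056/16 = 66.0000
Now evaluate at x=18, y=10:
z = k × 18 / 10 = (1056 × 18) / (16 × 10) = 19008/160
= 118.8000

118.8000


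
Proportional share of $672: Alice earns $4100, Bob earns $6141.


Total income = 4100 + 6141 = $10241
Alice: $672 × 4100/10241 = $269.04
Bob: $672 × 6141/10241 = $402.96
= Alice: $269.04, Bob: $402.96

Alice: $269.04, Bob: $402.96


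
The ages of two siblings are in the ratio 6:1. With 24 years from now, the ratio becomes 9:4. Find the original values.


Let A = 6k, B = 1k.
(6k + 24) / (1k + 24) = 9/4
Cross-multiply: 4(6k + 24) = 9(1k + 24)
24k + 96 = 9k + 216
24k - 9k = 216 - 96
15k = 120
k = 120/15 = 8
A = 6×8 = 48, B = 1×8 = 8
= A = 48, B = 8

A = 48, B = 8


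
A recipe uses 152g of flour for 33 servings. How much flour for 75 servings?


Direct proportion: y/x = constant
k = 152/33 ≈ 4.6061
y₂ = k × 75 = 152 × 75 / 33 = 11400/33
≈ 345.45

345.45


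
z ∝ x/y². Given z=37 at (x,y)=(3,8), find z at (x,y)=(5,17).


z = k·x/y²
Solve for k using the known point: k = z·y²/x = 37×64/3 = 2368/3 ≈ 789.3333
Now evaluate at x=5, y=17:
z = k × 5 / 289 = (2368 × 5) / (3 × 289) = 11840/867
≈ 13.6563

13.6563


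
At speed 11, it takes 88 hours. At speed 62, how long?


Inverse proportion: x × y = constant
k = 11 × 88 = 968
y₂ = k / 62 = 968 / 62
= 15.61

15.61


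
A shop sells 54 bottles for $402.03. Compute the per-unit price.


Unit rate = total / quantity
= 402.03 / 54
= $7.45 per unit

$7.45 per unit


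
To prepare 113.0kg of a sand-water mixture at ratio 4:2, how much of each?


Total parts = 4 + 2 = 6
sand: 113.0 × 4/6 = 75.3kg
water: 113.0 × 2/6 = 37.7kg
= 75.3kg and 37.7kg

75.3kg and 37.7kg


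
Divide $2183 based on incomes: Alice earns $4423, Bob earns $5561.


Total income = 4423 + 5561 = $9984
Alice: $2183 × 4423/9984 = $967.09
Bob: $2183 × 5561/9984 = $1215.91
= Alice: $967.09, Bob: $1215.91

Alice: $967.09, Bob: $1215.91


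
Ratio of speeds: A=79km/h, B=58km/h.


Ratio = 79:58
GCD = 1
Simplified = 79:58
Time ratio (same distance) = 58:79
Speed ratio = 79:58

79:58


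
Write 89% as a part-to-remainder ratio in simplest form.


89% means 89 parts out of 100; remainder = 11
Part : remainder = 89:11
GCD = 1
= 89:11

89:11


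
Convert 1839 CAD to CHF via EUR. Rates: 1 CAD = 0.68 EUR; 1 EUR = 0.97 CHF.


Step 1: 1839 CAD × 0.68 = 1250.52 EUR
Step 2: 1250.52 EUR × 0.97 = 1213.00 CHF
Implied rate CAD→CHF = 0.68 × 0.97 = 0.6596
= 1213.00 CHF

1213.00 CHF


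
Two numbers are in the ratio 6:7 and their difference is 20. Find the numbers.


Let A = 6k, B = 7k.
7k - 6k = 20
1k = 20 → k = 20/1 = 20
A = 6×20 = 120, B = 7×20 = 140
= A = 120, B = 140

A = 120, B = 140


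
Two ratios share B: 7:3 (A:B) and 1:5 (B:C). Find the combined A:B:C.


Match B: multiply A:B by 1 → 7:3
Multiply B:C by 3 → 3:15
Combined: 7:3:15
GCD = 1
= 7:3:15

7:3:15


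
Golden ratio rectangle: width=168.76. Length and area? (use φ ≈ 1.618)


φ = (1 + √5) / 2 ≈ 1.618
Length = width × φ = 168.76 × 1.618 = 273.05368
≈ 273.05
Area = width × length = 168.76 × 273.05368 = 46080.5390368 ≈ 46080.54
= Length: 273.05, Area: 46080.54

Length: 273.05, Area: 46080.54


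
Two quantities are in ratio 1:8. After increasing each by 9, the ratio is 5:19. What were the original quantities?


Let A = 1k, B = 8k.
(1k + 9) / (8k + 9) = 5/19
Cross-multiply: 19(1k + 9) = 5(8k + 9)
19k + 171 = 40k + 45
19k - 40k = 45 - 171
-21k = -126
k = -126/-21 = 6
A = 1×6 = 6, B = 8×6 = 48
= A = 6, B = 48

A = 6, B = 48


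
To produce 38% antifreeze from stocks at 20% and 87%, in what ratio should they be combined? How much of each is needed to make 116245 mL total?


Let x parts of 20% mix with y parts of 87%.
20x + 87y = 38(x + y)
20x + 87y = 38x + 38y
x(20 - 38) = y(38 - 87)
x/y = (87 - 38)/(38 - 20) = 49/18
Simplify: 49:18
Total parts = 67; one part = 116245/67 = 1735.00 mL
20% solution: 49×1735.00 = 85015.00 mL
87% solution: 18×1735.00 = 31230.00 mL
= ratio 49:18; 85015.00 mL and 31230.00 mL

ratio 49:18; 85015.00 mL and 31230.00 mL


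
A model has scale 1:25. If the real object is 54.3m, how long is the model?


Model size = real / scale
= 54.3 / 25
= 2.1720 m

2.1720 m


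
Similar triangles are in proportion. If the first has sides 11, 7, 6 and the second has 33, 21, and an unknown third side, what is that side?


Scale factor = 33/11 = 3
Missing side = 6 × 3
= 18.0

18.0


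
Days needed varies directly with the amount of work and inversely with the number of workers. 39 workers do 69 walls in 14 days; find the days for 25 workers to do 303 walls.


Days ∝ work / workers, so d₂ = d₁ × (m₁/m₂) × (w₂/w₁)
Workers factor (inverse): 39/25 = 1.5600
Work factor (direct): 303/69 ≈ 4.3913
d₂ = 14 × 39/25 × 303/69 = (14 × 39 × 303) / (25 × 69) = 165438/1725
≈ 95.91 days

95.91 days


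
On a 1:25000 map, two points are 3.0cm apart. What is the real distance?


Real distance = map distance × scale
= 3.0cm × 25000
= 75000 cm = 750.0 m
= 0.750 km

0.750 km


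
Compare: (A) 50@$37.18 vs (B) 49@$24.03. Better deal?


Deal A: $37.18/50 = $0.7436/unit
Deal B: $24.03/49 = $0.4904/unit
B is cheaper per unit
= Deal B

Deal B


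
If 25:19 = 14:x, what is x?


Cross multiply: 25 × x = 19 × 14
25x = 266
x = 266 / 25
= 10.64

10.64


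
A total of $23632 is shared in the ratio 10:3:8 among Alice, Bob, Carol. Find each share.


Total parts = 10 + 3 + 8 = 21
Alice: 23632 × 10/21 = 11253.33
Bob: 23632 × 3/21 = 3376.00
Carol: 23632 × 8/21 = 9002.67
= Alice: $11253.33, Bob: $3376.00, Carol: $9002.67

Alice: $11253.33, Bob: $3376.00, Carol: $9002.67


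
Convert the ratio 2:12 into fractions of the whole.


Total parts = 2 + 12 = 14
First part: 2/14 = 1/7
Second part: 12/14 = 6/7
= 1/7 and 6/7

1/7 and 6/7


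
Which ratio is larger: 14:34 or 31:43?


14/34 = 0.4118
31/43 = 0.7209
0.4118 < 0.7209, so 14:34 is less
= 31:43

31:43


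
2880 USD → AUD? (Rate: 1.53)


Amount × rate = 2880 × 1.53
= 4406.40 AUD

4406.40 AUD


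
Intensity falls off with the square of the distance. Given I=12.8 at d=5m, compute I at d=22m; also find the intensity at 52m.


I₁d₁² = I₂d₂²
I at 22m = 12.8 × (5/22)² = 12.8 × 25/484 = 320/484 ≈ 0.6612
I at 52m = 12.8 × (5/52)² = 12.8 × 25/2704 = 320/2704 ≈ 0.1183
= 0.6612 and 0.1183

0.6612 and 0.1183


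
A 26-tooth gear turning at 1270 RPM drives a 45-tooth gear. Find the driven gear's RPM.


Gear ratio = 26:45 = 26:45
RPM_B = RPM_A × (teeth_A / teeth_B)
= 1270 × (26/45)
= 733.8 RPM

733.8 RPM


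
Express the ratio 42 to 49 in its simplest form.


GCD(42, 49) = 7
42/7 : 49/7
= 6:7

6:7


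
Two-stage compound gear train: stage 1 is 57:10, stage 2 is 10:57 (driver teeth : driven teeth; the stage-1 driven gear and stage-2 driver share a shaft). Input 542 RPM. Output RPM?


Stage 1: RPM_B = RPM_A × t_A/t_B = 542 × 57/10 = 30894/10 = 3089.40
B and C share a shaft → RPM_C = RPM_B
Stage 2: RPM_D = RPM_C × t_C/t_D = RPM_A × (t_A×t_C)/(t_B×t_D)
Overall ratio = (57×10)/(10×57) = 570/570
RPM_D = 542 × 570/570 = 308940/570
= 542.00 RPM

542.00 RPM


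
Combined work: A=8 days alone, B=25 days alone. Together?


Rate of A = 1/8 per day
Rate of B = 1/25 per day
Combined rate = 1/8 + 1/25 = 33/200 = 0.1650 per day
Days = 1 / combined rate = 200/33
≈ 6.06 days

6.06 days


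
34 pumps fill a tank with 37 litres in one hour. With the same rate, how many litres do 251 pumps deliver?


Direct proportion: y/x = constant
k = 37/34 ≈ 1.0882
y₂ = k × 251 = 37 × 251 / 34 = 9287/34
≈ 273.15

273.15


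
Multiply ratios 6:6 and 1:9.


Compound ratio = (6×1) : (6×9)
= 6:54
GCD = 6
= 1:9

1:9


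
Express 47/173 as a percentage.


Percentage = (part / whole) × 100
= (47 / 173) × 100
≈ 27.17%

27.17%


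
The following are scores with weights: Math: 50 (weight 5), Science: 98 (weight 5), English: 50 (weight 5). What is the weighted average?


Numerator = 50×5 + 98×5 + 50×5
= 250 + 490 + 250
= 990
Total weight = 15
Weighted avg = 990/15
= 66.00

66.00


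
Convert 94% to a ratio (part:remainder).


94% means 94 parts out of 100; remainder = 6
Part : remainder = 94:6
GCD = 2
= 47:3

47:3


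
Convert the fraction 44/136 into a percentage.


Percentage = (part / whole) × 100
= (44 / 136) × 100
≈ 32.35%

32.35%


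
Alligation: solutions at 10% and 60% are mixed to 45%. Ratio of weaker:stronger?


Let x parts of 10% mix with y parts of 60%.
10x + 60y = 45(x + y)
10x + 60y = 45x + 45y
x(10 - 45) = y(45 - 60)
x/y = (60 - 45)/(45 - 10) = 15/35
Simplify: 3:7
= 3:7

3:7


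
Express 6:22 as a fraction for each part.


Total parts = 6 + 22 = 28
First part: 6/28 = 3/14
Second part: 22/28 = 11/14
= 3/14 and 11/14

3/14 and 11/14


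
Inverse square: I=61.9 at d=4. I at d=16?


I₁d₁² = I₂d₂²
I₂ = I₁ × (d₁/d₂)²
= 61.9 × (4/16)²
= 61.9 × 16/256
= 990.4/256
≈ 3.8688

3.8688


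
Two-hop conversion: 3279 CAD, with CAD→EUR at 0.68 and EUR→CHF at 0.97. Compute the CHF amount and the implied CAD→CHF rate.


Step 1: 3279 CAD × 0.68 = 2229.72 EUR
Step 2: 2229.72 EUR × 0.97 = 2162.83 CHF
Implied rate CAD→CHF = 0.68 × 0.97 = 0.6596
= 2162.83 CHF; implied rate 0.6596 CHF/CAD

2162.83 CHF; implied rate 0.6596 CHF/CAD


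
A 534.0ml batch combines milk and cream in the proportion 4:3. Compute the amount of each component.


Total parts = 4 + 3 = 7
milk: 534.0 × 4/7 = 305.1ml
cream: 534.0 × 3/7 = 228.9ml
= 305.1ml and 228.9ml

305.1ml and 228.9ml


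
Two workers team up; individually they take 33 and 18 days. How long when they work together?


Rate of A = 1/33 per day
Rate of B = 1/18 per day
Combined rate = 1/33 + 1/18 = 51/594 ≈ 0.0859 per day
Days = 1 / combined rate = 594/51
≈ 11.65 days

11.65 days


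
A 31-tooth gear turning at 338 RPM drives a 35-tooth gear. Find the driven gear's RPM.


Gear ratio = 31:35 = 31:35
RPM_B = RPM_A × (teeth_A / teeth_B)
= 338 × (31/35)
= 299.4 RPM

299.4 RPM


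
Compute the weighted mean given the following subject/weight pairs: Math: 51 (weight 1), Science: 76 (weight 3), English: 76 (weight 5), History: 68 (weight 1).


Numerator = 51×1 + 76×3 + 76×5 + 68×1
= 51 + 228 + 380 + 68
= 727
Total weight = 10
Weighted avg = 727/10
= 72.70

72.70


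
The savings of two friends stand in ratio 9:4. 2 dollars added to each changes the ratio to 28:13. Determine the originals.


Let A = 9k, B = 4k.
(9k + 2) / (4k + 2) = 28/13
Cross-multiply: 13(9k + 2) = 28(4k + 2)
117k + 26 = 112k + 56
117k - 112k = 56 - 26
5k = 30
k = 30/5 = 6
A = 9×6 = 54, B = 4×6 = 24
= A = 54, B = 24

A = 54, B = 24


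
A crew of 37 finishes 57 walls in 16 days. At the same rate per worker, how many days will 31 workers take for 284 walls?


Days ∝ work / workers, so d₂ = d₁ × (m₁/m₂) × (w₂/w₁)
Workers factor (inverse): 37/31 ≈ 1.1935
Work factor (direct): 284/57 ≈ 4.9825
d₂ = 16 × 37/31 × 284/57 = (16 × 37 × 284) / (31 × 57) = 168128/1767
≈ 95.15 days

95.15 days


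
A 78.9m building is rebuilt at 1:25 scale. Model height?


Model size = real / scale
= 78.9 / 25
= 3.1560 m

3.1560 m


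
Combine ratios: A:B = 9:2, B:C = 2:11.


Match B: multiply A:B by 2 → 18:4
Multiply B:C by 2 → 4:22
Combined: 18:4:22
GCD = 2
= 9:2:11

9:2:11


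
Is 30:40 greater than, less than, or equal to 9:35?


30/40 = 0.7500
9/35 = 0.2571
0.7500 > 0.2571, so 30:40 is greater
= greater than

greater than


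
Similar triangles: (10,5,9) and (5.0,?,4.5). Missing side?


Scale factor = 5.0/10 = 0.5
Missing side = 5 × 0.5
= 2.5

2.5


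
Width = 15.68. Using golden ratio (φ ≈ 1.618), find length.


φ = (1 + √5) / 2 ≈ 1.618
Length = width × φ = 15.68 × 1.618 = 25.37024
≈ 25.37

25.37


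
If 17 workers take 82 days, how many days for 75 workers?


Inverse proportion: x × y = constant
k = 17 × 82 = 1394
y₂ = k / 75 = 1394 / 75
= 18.59

18.59


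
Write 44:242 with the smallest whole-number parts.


GCD(44, 242) = 22
44/22 : 242/22
= 2:11

2:11


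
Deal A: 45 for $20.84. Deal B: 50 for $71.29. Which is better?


Deal A: $20.84/45 = $0.4631/unit
Deal B: $71.29/50 = $1.4258/unit
A is cheaper per unit
= Deal A

Deal A


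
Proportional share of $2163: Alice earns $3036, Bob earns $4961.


Total income = 3036 + 4961 = $7997
Alice: $2163 × 3036/7997 = $821.17
Bob: $2163 × 4961/7997 = $1341.83
= Alice: $821.17, Bob: $1341.83

Alice: $821.17, Bob: $1341.83


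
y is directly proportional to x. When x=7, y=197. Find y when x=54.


Direct proportion: y/x = constant
k = 197/7 ≈ 28.1429
y₂ = k × 54 = 197 × 54 / 7 = 10638/7
≈ 1519.71

1519.71


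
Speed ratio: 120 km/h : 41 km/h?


Ratio = 120:41
GCD = 1
Simplified = 120:41
Time ratio (same distance) = 41:120
Speed ratio = 120:41

120:41


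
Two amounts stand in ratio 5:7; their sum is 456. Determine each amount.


Let A = 5k, B = 7k.
5k + 7k = 456
12k = 456 → k = 456/12 = 38
A = 5×38 = 190, B = 7×38 = 266
= A = 190, B = 266

A = 190, B = 266


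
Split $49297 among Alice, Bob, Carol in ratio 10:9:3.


Total parts = 10 + 9 + 3 = 22
Alice: 49297 × 10/22 = 22407.73
Bob: 49297 × 9/22 = 20166.95
Carol: 49297 × 3/22 = 6722.32
= Alice: $22407.73, Bob: $20166.95, Carol: $6722.32

Alice: $22407.73, Bob: $20166.95, Carol: $6722.32


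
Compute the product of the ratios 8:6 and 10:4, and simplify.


Compound ratio = (8×10) : (6×4)
= 80:24
GCD = 8
= 10:3

10:3


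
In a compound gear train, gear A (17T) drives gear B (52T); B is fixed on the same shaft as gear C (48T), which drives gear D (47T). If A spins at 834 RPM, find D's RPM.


Stage 1: RPM_B = RPM_A × t_A/t_B = 834 × 17/52 = 14178/52 ≈ 272.65
B and C share a shaft → RPM_C = RPM_B
Stage 2: RPM_D = RPM_C × t_C/t_D = RPM_A × (t_A×t_C)/(t_B×t_D)
Overall ratio = (17×48)/(52×47) = 816/2444
RPM_D = 834 × 816/2444 = 680544/2444
≈ 278.45 RPM

278.45 RPM


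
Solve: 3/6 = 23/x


Cross multiply: 3 × x = 6 × 23
3x = 138
x = 138 / 3
= 46.00

46.00


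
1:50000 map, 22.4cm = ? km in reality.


Real distance = map distance × scale
= 22.4cm × 50000
= 1120000 cm = 11200.0 m
= 11.200 km

11.200 km


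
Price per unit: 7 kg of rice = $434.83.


Unit rate = total / quantity
= 434.83 / 7
= $62.12 per unit

$62.12 per unit


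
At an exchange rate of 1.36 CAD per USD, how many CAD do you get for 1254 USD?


Amount × rate = 1254 × 1.36
= 1705.44 CAD

1705.44 CAD


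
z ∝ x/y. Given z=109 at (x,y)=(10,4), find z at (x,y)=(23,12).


z = k·x/y
Solve for k using the known point: k = z·y/x = 109×4/10 = 436/10 = 43.6000
Now evaluate at x=23, y=12:
z = k × 23 / 12 = (436 × 23) / (10 × 12) = 10028/120
≈ 83.5667

83.5667


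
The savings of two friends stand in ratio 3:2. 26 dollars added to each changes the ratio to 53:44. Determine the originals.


Let A = 3k, B = 2k.
(3k + 26) / (2k + 26) = 53/44
Cross-multiply: 44(3k + 26) = 53(2k + 26)
132k + 1144 = 106k + 1378
132k - 106k = 1378 - 1144
26k = 234
k = 234/26 = 9
A = 3×9 = 27, B = 2×9 = 18
= A = 27, B = 18

A = 27, B = 18


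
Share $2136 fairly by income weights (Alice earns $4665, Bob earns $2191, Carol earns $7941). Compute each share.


Total income = 4665 + 2191 + 7941 = $14797
Alice: $2136 × 4665/14797 = $673.41
Bob: $2136 × 2191/14797 = $316.28
Carol: $2136 × 7941/14797 = $1146.31
= Alice: $673.41, Bob: $316.28, Carol: $1146.31

Alice: $673.41, Bob: $316.28, Carol: $1146.31


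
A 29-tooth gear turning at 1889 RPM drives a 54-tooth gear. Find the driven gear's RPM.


Gear ratio = 29:54 = 29:54
RPM_B = RPM_A × (teeth_A / teeth_B)
= 1889 × (29/54)
= 1014.5 RPM

1014.5 RPM


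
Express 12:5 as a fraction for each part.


Total parts = 12 + 5 = 17
First part: 12/17 = 12/17
Second part: 5/17 = 5/17
= 12/17 and 5/17

12/17 and 5/17


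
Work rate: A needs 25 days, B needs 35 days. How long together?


Rate of A = 1/25 per day
Rate of B = 1/35 per day
Combined rate = 1/25 + 1/35 = 60/875 ≈ 0.0686 per day
Days = 1 / combined rate = 875/60
≈ 14.58 days

14.58 days


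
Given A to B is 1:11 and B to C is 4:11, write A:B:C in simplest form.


Match B: multiply A:B by 4 → 4:44
Multiply B:C by 11 → 44:121
Combined: 4:44:121
GCD = 1
= 4:44:121

4:44:121


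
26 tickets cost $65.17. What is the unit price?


Unit rate = total / quantity
= 65.17 / 26
= $2.51 per unit

$2.51 per unit


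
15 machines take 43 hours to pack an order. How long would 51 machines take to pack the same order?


Inverse proportion: x × y = constant
k = 15 × 43 = 645
y₂ = k / 51 = 645 / 51
= 12.65

12.65


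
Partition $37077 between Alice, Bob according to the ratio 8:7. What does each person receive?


Total parts = 8 + 7 = 15
Alice: 37077 × 8/15 = 19774.40
Bob: 37077 × 7/15 = 17302.60
= Alice: $19774.40, Bob: $17302.60

Alice: $19774.40, Bob: $17302.60


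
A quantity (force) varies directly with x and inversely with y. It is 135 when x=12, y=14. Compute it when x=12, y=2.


z = k·x/y
Solve for k using the known point: k = z·y/x = 135×14/12 = 1890/12 = 157.5000
Now evaluate at x=12, y=2:
z = k × 12 / 2 = (1890 × 12) / (12 × 2) = 22680/24
= 945.0000

945.0000


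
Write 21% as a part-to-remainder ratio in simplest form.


21% means 21 parts out of 100; remainder = 79
Part : remainder = 21:79
GCD = 1
= 21:79

21:79


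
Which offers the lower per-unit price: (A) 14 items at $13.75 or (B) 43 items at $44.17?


Deal A: $13.75/14 = $0.9821/unit
Deal B: $44.17/43 = $1.0272/unit
A is cheaper per unit
= Deal A

Deal A


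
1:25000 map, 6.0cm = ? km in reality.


Real distance = map distance × scale
= 6.0cm × 25000
= 150000 cm = 1500.0 m
= 1.500 km

1.500 km


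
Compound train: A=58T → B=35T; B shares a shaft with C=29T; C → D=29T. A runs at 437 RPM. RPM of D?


Stage 1: RPM_B = RPM_A × t_A/t_B = 437 × 58/35 = 25346/35 ≈ 724.17
B and C share a shaft → RPM_C = RPM_B
Stage 2: RPM_D = RPM_C × t_C/t_D = RPM_A × (t_A×t_C)/(t_B×t_D)
Overall ratio = (58×29)/(35×29) = 1682/1015
RPM_D = 437 × 1682/1015 = 735034/1015
≈ 724.17 RPM

724.17 RPM


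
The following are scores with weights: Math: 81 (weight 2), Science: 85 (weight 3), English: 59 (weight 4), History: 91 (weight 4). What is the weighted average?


Numerator = 81×2 + 85×3 + 59×4 + 91×4
= 162 + 255 + 236 + 364
= 1017
Total weight = 13
Weighted avg = 1017/13
= 78.23

78.23


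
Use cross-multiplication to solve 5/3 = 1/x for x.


Cross multiply: 5 × x = 3 × 1
5x = 3
x = 3 / 5
= 0.60

0.60


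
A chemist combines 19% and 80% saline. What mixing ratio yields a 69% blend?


Let x parts of 19% mix with y parts of 80%.
19x + 80y = 69(x + y)
19x + 80y = 69x + 69y
x(19 - 69) = y(69 - 80)
x/y = (80 - 69)/(69 - 19) = 11/50
Simplify: 11:50
= 11:50

11:50


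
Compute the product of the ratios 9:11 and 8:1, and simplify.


Compound ratio = (9×8) : (11×1)
= 72:11
GCD = 1
= 72:11

72:11


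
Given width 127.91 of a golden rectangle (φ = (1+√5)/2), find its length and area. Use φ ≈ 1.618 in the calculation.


φ = (1 + √5) / 2 ≈ 1.618
Length = width × φ = 127.91 × 1.618 = 206.95838
≈ 206.96
Area = width × length = 127.91 × 206.95838 = 26472.0463858 ≈ 26472.05
= Length: 206.96, Area: 26472.05

Length: 206.96, Area: 26472.05


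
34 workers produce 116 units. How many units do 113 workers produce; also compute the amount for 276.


Direct proportion: y/x = constant
k = 116/34 ≈ 3.4118
y at x=113: k × 113 = 116 × 113 / 34 = 13108/34 ≈ 385.53
y at x=276: k × 276 = 116 × 276 / 34 = 32016/34 ≈ 941.65
= 385.53 and 941.65

385.53 and 941.65
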